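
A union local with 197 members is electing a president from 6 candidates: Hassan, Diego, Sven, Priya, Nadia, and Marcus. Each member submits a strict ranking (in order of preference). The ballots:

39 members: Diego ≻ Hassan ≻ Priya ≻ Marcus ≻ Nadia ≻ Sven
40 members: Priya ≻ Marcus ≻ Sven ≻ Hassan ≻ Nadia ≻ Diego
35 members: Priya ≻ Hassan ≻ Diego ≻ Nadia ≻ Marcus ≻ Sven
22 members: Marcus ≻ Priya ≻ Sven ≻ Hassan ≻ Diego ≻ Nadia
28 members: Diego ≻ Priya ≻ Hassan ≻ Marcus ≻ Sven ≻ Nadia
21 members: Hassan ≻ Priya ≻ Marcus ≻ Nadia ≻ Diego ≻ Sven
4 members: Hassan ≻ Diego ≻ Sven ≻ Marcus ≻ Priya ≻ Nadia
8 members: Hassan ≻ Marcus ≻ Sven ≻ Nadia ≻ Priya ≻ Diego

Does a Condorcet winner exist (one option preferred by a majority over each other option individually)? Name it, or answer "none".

Priya

Priya vs Hassan: 125–72 for Priya.
Priya vs Diego: 126–71 for Priya.
Priya vs Sven: 185–12 for Priya.
Priya vs Nadia: 189–8 for Priya.
Priya vs Marcus: 163–34 for Priya.
Priya beats every other option head-to-head.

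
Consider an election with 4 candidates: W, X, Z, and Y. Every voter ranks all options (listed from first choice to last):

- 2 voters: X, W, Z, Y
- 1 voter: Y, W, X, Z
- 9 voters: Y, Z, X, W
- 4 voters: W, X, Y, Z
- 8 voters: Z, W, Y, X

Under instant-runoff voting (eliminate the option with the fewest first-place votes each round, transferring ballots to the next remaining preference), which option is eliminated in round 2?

Round 1: W 4, X 2, Z 8, Y 10. Eliminate X.
Round 2: W 6, Z 8, Y 10. Eliminate W.

W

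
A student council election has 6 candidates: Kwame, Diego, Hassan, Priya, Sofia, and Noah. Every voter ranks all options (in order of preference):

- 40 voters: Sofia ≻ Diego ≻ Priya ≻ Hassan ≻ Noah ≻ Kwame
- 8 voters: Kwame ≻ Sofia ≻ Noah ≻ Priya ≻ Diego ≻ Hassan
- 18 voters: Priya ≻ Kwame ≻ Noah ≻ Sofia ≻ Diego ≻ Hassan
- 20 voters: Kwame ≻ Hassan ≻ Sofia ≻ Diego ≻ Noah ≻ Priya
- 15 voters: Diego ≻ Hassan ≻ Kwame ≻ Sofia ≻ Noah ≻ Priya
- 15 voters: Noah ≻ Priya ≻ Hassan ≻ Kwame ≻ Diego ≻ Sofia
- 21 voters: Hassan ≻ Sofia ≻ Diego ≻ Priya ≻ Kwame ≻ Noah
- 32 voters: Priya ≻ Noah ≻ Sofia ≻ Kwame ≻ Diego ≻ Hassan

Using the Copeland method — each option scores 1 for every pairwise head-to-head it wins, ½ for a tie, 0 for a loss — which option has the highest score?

Sofia

Kwame: beats Diego; loses to Hassan, Priya, Sofia, and Noah → score 1.
Diego: beats Hassan, Priya, and Noah; loses to Kwame and Sofia → score 3.
Hassan: beats Kwame and Noah; loses to Diego, Priya, and Sofia → score 2.
Priya: beats Kwame, Hassan, and Noah; loses to Diego and Sofia → score 3.
Sofia: beats Kwame, Diego, Hassan, Priya, and Noah → score 5.
Noah: beats Kwame; loses to Diego, Hassan, Priya, and Sofia → score 1.
Sofia has the best pairwise record.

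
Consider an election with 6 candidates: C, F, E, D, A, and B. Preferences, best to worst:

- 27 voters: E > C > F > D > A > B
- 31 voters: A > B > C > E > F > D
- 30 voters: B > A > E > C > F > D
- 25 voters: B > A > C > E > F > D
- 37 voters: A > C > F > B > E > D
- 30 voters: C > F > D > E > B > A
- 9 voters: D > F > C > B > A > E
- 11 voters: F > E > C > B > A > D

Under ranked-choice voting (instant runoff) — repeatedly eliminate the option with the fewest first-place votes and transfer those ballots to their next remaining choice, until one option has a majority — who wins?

Round 1: C 30, F 11, E 27, D 9, A 68, B 55. Eliminate D.
Round 2: C 30, F 20, E 27, A 68, B 55. Eliminate F.
Round 3: C 39, E 38, A 68, B 55. Eliminate E.
Round 4: C 77, A 68, B 55. Eliminate B.
Round 5: C 77, A 123. A has a majority.

A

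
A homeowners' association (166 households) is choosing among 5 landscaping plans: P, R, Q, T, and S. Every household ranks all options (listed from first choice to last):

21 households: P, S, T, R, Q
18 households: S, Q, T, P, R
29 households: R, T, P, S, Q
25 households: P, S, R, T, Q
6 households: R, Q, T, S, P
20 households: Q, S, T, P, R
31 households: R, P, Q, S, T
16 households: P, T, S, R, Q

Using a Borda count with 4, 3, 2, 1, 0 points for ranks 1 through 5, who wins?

P: 21·4 + 18·1 + 29·2 + 25·4 + 6·0 + 20·1 + 31·3 + 16·4 = 437
R: 21·1 + 18·0 + 29·4 + 25·2 + 6·4 + 20·0 + 31·4 + 16·1 = 351
Q: 21·0 + 18·3 + 29·0 + 25·0 + 6·3 + 20·4 + 31·2 + 16·0 = 214
T: 21·2 + 18·2 + 29·3 + 25·1 + 6·2 + 20·2 + 31·0 + 16·3 = 290
S: 21·3 + 18·4 + 29·1 + 25·3 + 6·1 + 20·3 + 31·1 + 16·2 = 368
P has the highest Borda score (437).

P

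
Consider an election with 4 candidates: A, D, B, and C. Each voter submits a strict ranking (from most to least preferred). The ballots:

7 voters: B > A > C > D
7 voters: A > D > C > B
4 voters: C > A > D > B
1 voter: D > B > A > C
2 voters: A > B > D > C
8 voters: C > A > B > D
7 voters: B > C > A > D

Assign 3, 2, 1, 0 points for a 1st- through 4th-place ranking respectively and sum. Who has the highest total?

A: 7·2 + 7·3 + 4·2 + 1·1 + 2·3 + 8·2 + 7·1 = 73
D: 7·0 + 7·2 + 4·1 + 1·3 + 2·1 + 8·0 + 7·0 = 23
B: 7·3 + 7·0 + 4·0 + 1·2 + 2·2 + 8·1 + 7·3 = 56
C: 7·1 + 7·1 + 4·3 + 1·0 + 2·0 + 8·3 + 7·2 = 64
A has the highest Borda score (73).

A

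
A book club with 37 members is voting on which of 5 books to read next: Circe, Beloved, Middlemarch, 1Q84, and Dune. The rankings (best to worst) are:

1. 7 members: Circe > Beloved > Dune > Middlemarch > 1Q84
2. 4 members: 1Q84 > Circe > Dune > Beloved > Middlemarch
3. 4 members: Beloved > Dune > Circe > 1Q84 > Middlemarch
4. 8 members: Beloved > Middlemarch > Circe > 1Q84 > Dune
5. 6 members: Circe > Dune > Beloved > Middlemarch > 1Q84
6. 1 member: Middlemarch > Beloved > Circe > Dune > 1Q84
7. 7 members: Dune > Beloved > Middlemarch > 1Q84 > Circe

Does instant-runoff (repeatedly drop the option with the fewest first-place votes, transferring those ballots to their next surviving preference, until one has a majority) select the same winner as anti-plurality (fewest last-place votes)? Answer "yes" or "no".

yes

Instant-runoff — R1 Circe 13, Beloved 12, Middlemarch 1, 1Q84 4, Dune 7 (Middlemarch out); R2 Circe 13, Beloved 13, 1Q84 4, Dune 7 (1Q84 out); R3 Circe 17, Beloved 13, Dune 7 (Dune out); R4 Circe 17, Beloved 20 (Beloved winner). Winner: Beloved.
Anti-plurality — last-place votes: Circe 7, Beloved 0, Middlemarch 8, 1Q84 14, Dune 8. Winner: Beloved.
The two methods agree.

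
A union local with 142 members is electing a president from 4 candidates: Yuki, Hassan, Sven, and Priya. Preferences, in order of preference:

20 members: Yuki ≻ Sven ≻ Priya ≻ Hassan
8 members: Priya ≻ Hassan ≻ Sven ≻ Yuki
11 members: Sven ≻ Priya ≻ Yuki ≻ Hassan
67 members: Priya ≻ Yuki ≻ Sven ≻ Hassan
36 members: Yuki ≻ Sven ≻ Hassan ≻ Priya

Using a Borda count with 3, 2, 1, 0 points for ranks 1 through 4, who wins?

Yuki

Yuki: 20·3 + 8·0 + 11·1 + 67·2 + 36·3 = 313
Hassan: 20·0 + 8·2 + 11·0 + 67·0 + 36·1 = 52
Sven: 20·2 + 8·1 + 11·3 + 67·1 + 36·2 = 220
Priya: 20·1 + 8·3 + 11·2 + 67·3 + 36·0 = 267
Yuki has the highest Borda score (313).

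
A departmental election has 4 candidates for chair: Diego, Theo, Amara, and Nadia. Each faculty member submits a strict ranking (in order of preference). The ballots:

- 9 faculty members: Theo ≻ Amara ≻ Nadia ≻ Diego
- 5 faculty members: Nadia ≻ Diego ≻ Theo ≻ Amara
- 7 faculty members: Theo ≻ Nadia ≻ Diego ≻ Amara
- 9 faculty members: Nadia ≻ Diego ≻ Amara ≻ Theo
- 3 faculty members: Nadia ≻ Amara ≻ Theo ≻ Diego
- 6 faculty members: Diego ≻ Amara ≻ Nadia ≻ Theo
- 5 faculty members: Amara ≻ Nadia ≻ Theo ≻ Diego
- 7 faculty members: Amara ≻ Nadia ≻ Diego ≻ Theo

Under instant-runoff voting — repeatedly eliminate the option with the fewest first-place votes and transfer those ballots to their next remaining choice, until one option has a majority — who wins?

Round 1: Diego 6, Theo 16, Amara 12, Nadia 17. Eliminate Diego.
Round 2: Theo 16, Amara 18, Nadia 17. Eliminate Theo.
Round 3: Amara 27, Nadia 24. Amara has a majority.

Amara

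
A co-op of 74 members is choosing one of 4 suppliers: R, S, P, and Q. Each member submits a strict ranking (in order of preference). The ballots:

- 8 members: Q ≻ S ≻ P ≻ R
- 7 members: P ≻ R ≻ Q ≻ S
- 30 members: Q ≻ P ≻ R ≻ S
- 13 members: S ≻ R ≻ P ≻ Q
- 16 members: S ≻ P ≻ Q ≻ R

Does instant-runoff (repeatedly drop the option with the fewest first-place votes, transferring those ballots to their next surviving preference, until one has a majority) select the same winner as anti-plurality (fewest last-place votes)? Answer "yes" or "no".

Instant-runoff — R1 R 0, S 29, P 7, Q 38 (Q winner). Winner: Q.
Anti-plurality — last-place votes: R 24, S 37, P 0, Q 13. Winner: P.
The two methods disagree.

no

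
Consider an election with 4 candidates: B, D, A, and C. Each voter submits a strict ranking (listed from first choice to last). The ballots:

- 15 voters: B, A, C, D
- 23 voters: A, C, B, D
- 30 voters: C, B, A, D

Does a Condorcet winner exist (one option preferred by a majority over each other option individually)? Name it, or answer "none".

Checking pairwise contests:
C beats B 53–15.
B beats D 68–0.
B beats A 45–23.
A beats C 38–30.
Every option loses at least one head-to-head, so there is no Condorcet winner.

none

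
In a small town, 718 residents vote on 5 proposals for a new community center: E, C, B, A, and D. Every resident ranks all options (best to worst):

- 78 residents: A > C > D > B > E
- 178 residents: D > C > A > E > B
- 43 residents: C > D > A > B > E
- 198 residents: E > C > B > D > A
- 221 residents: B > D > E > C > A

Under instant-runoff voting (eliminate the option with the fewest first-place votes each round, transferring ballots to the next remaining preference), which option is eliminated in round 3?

Round 1: E 198, C 43, B 221, A 78, D 178. Eliminate C.
Round 2: E 198, B 221, A 78, D 221. Eliminate A.
Round 3: E 198, B 221, D 299. Eliminate E.

E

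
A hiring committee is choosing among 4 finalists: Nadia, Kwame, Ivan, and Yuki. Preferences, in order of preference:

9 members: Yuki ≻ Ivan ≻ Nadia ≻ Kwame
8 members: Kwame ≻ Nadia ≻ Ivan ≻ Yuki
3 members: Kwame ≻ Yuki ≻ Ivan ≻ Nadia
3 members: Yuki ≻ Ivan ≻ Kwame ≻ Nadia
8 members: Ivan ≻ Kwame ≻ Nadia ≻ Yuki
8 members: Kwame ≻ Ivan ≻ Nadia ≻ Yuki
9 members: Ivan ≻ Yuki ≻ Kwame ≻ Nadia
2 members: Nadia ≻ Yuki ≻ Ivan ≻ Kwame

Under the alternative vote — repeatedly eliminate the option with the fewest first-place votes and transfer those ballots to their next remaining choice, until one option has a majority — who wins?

Round 1: Nadia 2, Kwame 19, Ivan 17, Yuki 12. Eliminate Nadia.
Round 2: Kwame 19, Ivan 17, Yuki 14. Eliminate Yuki.
Round 3: Kwame 19, Ivan 31. Ivan has a majority.

Ivan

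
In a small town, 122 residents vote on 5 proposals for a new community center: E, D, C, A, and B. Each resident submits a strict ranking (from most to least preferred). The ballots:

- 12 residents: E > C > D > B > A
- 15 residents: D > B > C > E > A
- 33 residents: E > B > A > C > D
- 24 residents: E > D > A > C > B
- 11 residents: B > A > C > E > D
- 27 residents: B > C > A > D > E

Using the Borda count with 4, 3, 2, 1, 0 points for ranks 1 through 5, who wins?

E: 12·4 + 15·1 + 33·4 + 24·4 + 11·1 + 27·0 = 302
D: 12·2 + 15·4 + 33·0 + 24·3 + 11·0 + 27·1 = 183
C: 12·3 + 15·2 + 33·1 + 24·1 + 11·2 + 27·3 = 226
A: 12·0 + 15·0 + 33·2 + 24·2 + 11·3 + 27·2 = 201
B: 12·1 + 15·3 + 33·3 + 24·0 + 11·4 + 27·4 = 308
B has the highest Borda score (308).

B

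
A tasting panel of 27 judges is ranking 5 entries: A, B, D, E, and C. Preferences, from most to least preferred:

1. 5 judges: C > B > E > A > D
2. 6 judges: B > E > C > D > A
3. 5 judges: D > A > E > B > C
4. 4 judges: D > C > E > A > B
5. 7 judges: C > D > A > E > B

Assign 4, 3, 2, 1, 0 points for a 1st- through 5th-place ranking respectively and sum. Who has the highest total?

C

A: 5·1 + 6·0 + 5·3 + 4·1 + 7·2 = 38
B: 5·3 + 6·4 + 5·1 + 4·0 + 7·0 = 44
D: 5·0 + 6·1 + 5·4 + 4·4 + 7·3 = 63
E: 5·2 + 6·3 + 5·2 + 4·2 + 7·1 = 53
C: 5·4 + 6·2 + 5·0 + 4·3 + 7·4 = 72
C has the highest Borda score (72).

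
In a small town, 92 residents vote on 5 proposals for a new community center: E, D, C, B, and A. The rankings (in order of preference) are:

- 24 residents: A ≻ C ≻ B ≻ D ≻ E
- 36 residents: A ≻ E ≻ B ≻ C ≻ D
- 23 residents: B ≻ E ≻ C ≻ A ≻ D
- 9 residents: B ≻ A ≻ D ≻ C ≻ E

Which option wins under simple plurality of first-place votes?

A

First-place votes: E 0, D 0, C 0, B 32, A 60.
A has the most first-place votes.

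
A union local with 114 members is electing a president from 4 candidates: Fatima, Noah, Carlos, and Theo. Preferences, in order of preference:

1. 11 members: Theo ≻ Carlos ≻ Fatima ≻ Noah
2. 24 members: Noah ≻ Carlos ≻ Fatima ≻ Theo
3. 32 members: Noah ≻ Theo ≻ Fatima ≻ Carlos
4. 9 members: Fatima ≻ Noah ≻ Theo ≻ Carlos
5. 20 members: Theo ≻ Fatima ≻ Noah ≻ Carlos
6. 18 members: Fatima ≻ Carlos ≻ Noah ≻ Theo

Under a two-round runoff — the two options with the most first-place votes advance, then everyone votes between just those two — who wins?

Round 1 first-place votes: Fatima 27, Noah 56, Carlos 0, Theo 31.
Noah and Theo advance.
Runoff: Noah is preferred to Theo by 83 voters; Theo by 31.
Noah wins the runoff.

Noah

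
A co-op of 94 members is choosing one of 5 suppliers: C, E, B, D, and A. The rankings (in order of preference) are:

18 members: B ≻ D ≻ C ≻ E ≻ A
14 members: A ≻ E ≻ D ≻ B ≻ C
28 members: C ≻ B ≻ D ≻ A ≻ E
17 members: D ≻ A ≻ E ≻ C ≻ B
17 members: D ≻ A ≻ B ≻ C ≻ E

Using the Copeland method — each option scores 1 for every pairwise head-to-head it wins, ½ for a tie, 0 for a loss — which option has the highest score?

C: beats E; loses to B, D, and A → score 1.
E: loses to C, B, D, and A → score 0.
B: beats C and E; loses to D and A → score 2.
D: beats C, E, B, and A → score 4.
A: beats C, E, and B; loses to D → score 3.
D has the best pairwise record.

D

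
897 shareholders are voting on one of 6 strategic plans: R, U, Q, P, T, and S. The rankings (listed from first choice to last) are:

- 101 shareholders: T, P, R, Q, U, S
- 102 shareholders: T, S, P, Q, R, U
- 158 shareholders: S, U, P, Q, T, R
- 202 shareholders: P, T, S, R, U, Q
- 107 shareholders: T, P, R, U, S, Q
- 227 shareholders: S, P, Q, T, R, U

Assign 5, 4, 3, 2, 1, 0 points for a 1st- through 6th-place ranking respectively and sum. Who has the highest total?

R: 101·3 + 102·1 + 158·0 + 202·2 + 107·3 + 227·1 = 1357
U: 101·1 + 102·0 + 158·4 + 202·1 + 107·2 + 227·0 = 1149
Q: 101·2 + 102·2 + 158·2 + 202·0 + 107·0 + 227·3 = 1403
P: 101·4 + 102·3 + 158·3 + 202·5 + 107·4 + 227·4 = 3530
T: 101·5 + 102·5 + 158·1 + 202·4 + 107·5 + 227·2 = 2970
S: 101·0 + 102·4 + 158·5 + 202·3 + 107·1 + 227·5 = 3046
P has the highest Borda score (3530).

P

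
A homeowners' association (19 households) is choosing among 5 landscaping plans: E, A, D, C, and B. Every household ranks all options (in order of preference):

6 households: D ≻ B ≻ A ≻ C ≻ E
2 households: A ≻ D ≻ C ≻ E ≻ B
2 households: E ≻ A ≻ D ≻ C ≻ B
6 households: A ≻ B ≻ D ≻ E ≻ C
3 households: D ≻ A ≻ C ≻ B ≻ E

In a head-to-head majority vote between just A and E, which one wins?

A

Voters preferring A to E: 17; preferring E to A: 2.
A wins the head-to-head.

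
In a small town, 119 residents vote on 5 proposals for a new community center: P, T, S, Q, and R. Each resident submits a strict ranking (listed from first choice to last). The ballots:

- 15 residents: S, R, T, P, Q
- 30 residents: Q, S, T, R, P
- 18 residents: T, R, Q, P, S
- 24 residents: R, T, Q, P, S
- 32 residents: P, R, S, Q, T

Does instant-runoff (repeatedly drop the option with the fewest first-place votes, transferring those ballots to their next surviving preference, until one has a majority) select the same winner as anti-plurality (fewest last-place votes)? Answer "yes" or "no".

yes

Instant-runoff — R1 P 32, T 18, S 15, Q 30, R 24 (S out); R2 P 32, T 18, Q 30, R 39 (T out); R3 P 32, Q 30, R 57 (Q out); R4 P 32, R 87 (R winner). Winner: R.
Anti-plurality — last-place votes: P 30, T 32, S 42, Q 15, R 0. Winner: R.
The two methods agree.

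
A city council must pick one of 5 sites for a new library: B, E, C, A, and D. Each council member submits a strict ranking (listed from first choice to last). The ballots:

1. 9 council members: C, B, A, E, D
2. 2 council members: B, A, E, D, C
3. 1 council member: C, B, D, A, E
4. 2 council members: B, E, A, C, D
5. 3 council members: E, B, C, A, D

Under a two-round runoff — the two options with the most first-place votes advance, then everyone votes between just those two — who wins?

Round 1 first-place votes: B 4, E 3, C 10, A 0, D 0.
C and B advance.
Runoff: C is preferred to B by 10 voters; B by 7.
C wins the runoff.

C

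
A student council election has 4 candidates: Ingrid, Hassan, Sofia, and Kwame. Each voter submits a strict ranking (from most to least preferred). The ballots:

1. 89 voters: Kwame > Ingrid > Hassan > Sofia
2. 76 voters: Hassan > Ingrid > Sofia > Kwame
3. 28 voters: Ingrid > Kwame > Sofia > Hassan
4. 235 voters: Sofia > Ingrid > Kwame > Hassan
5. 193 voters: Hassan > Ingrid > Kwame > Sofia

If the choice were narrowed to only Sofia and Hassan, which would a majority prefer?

Hassan

Voters preferring Sofia to Hassan: 263; preferring Hassan to Sofia: 358.
Hassan wins the head-to-head.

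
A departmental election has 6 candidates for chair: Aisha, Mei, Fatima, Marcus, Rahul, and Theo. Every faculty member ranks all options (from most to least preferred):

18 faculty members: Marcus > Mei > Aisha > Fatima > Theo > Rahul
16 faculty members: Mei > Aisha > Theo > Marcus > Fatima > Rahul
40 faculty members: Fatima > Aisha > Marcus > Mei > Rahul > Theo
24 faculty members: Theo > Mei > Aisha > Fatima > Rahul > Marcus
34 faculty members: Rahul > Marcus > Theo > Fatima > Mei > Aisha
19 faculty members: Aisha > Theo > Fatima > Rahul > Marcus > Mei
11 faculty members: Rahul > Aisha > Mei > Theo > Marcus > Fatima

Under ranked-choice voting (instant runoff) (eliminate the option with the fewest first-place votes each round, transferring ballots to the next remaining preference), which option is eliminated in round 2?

Marcus

Round 1: Aisha 19, Mei 16, Fatima 40, Marcus 18, Rahul 45, Theo 24. Eliminate Mei.
Round 2: Aisha 35, Fatima 40, Marcus 18, Rahul 45, Theo 24. Eliminate Marcus.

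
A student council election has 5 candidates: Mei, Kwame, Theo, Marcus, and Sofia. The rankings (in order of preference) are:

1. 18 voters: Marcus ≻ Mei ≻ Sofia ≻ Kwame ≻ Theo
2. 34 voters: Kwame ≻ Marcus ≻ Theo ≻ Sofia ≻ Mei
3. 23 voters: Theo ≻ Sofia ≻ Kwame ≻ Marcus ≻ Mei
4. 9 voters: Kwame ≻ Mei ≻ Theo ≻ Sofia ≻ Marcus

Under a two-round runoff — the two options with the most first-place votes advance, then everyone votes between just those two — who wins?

Kwame

Round 1 first-place votes: Mei 0, Kwame 43, Theo 23, Marcus 18, Sofia 0.
Kwame and Theo advance.
Runoff: Kwame is preferred to Theo by 61 voters; Theo by 23.
Kwame wins the runoff.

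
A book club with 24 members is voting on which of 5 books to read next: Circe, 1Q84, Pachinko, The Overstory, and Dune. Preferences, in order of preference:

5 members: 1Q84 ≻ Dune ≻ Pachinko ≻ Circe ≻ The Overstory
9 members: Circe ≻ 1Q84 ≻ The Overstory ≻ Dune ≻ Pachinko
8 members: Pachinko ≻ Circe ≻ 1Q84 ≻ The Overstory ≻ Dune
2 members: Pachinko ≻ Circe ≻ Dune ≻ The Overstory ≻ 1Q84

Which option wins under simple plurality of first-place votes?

First-place votes: Circe 9, 1Q84 5, Pachinko 10, The Overstory 0, Dune 0.
Pachinko has the most first-place votes.

Pachinko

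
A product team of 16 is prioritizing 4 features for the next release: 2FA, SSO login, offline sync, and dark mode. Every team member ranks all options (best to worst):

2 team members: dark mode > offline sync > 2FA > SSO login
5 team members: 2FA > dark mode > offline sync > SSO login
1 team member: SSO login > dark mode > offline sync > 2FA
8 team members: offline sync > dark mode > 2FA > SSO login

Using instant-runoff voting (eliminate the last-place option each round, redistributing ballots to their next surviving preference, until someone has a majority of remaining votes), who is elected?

offline sync

Round 1: 2FA 5, SSO login 1, offline sync 8, dark mode 2. Eliminate SSO login.
Round 2: 2FA 5, offline sync 8, dark mode 3. Eliminate dark mode.
Round 3: 2FA 5, offline sync 11. Offline sync has a majority.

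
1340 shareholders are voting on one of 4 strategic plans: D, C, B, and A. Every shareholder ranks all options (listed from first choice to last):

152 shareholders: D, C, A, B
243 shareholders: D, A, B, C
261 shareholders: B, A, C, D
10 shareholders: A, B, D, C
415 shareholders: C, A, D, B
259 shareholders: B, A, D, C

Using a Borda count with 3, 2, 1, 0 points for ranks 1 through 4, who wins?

D: 152·3 + 243·3 + 261·0 + 10·1 + 415·1 + 259·1 = 1869
C: 152·2 + 243·0 + 261·1 + 10·0 + 415·3 + 259·0 = 1810
B: 152·0 + 243·1 + 261·3 + 10·2 + 415·0 + 259·3 = 1823
A: 152·1 + 243·2 + 261·2 + 10·3 + 415·2 + 259·2 = 2538
A has the highest Borda score (2538).

A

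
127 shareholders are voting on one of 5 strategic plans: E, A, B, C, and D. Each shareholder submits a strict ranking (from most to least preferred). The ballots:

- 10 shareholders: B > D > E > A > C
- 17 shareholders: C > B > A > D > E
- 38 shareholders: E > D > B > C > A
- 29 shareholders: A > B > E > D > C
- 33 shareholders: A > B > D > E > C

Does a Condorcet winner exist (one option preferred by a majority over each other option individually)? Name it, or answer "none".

B vs E: 89–38 for B.
B vs A: 65–62 for B.
B vs C: 110–17 for B.
B vs D: 89–38 for B.
B beats every other option head-to-head.

B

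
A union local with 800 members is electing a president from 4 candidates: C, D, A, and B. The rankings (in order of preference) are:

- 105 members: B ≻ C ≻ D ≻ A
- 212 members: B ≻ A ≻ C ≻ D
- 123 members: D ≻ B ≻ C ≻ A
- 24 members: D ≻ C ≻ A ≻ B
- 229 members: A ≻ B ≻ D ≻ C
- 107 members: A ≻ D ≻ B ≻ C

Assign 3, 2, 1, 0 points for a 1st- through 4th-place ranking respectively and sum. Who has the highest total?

B

C: 105·2 + 212·1 + 123·1 + 24·2 + 229·0 + 107·0 = 593
D: 105·1 + 212·0 + 123·3 + 24·3 + 229·1 + 107·2 = 989
A: 105·0 + 212·2 + 123·0 + 24·1 + 229·3 + 107·3 = 1456
B: 105·3 + 212·3 + 123·2 + 24·0 + 229·2 + 107·1 = 1762
B has the highest Borda score (1762).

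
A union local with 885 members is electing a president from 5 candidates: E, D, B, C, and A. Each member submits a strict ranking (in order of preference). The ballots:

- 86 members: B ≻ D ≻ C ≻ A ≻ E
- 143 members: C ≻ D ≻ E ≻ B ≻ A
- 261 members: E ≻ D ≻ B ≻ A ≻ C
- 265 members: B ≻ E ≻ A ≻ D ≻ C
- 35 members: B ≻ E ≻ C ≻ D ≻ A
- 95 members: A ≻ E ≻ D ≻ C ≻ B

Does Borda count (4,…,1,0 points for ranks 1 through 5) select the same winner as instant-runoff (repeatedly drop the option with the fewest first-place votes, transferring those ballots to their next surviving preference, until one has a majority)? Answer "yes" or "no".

Borda — scores: E 2515, D 1960, B 2209, C 909, A 1257. Winner: E.
Instant-runoff — R1 E 261, D 0, B 386, C 143, A 95 (D out); R2 E 261, B 386, C 143, A 95 (A out); R3 E 356, B 386, C 143 (C out); R4 E 499, B 386 (E winner). Winner: E.
The two methods agree.

yes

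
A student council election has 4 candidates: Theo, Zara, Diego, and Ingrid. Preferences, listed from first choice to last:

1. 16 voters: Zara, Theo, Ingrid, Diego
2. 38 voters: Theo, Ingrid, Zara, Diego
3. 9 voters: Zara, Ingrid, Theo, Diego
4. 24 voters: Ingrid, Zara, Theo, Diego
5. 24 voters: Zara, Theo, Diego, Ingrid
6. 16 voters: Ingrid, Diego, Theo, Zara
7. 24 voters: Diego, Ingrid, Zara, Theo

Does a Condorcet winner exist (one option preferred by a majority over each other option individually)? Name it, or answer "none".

none

Checking pairwise contests:
Zara beats Theo 97–54.
Ingrid beats Zara 102–49.
Theo beats Diego 111–40.
Theo beats Ingrid 78–73.
Every option loses at least one head-to-head, so there is no Condorcet winner.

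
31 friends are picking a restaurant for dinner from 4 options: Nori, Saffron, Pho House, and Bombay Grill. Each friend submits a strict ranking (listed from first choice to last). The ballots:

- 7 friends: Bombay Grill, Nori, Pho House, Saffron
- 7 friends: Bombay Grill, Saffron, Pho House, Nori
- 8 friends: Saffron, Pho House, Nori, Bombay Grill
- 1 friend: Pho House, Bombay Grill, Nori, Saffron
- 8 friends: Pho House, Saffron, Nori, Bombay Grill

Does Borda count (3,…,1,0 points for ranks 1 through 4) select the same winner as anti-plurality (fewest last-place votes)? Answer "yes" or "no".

yes

Borda — scores: Nori 31, Saffron 54, Pho House 57, Bombay Grill 44. Winner: Pho House.
Anti-plurality — last-place votes: Nori 7, Saffron 8, Pho House 0, Bombay Grill 16. Winner: Pho House.
The two methods agree.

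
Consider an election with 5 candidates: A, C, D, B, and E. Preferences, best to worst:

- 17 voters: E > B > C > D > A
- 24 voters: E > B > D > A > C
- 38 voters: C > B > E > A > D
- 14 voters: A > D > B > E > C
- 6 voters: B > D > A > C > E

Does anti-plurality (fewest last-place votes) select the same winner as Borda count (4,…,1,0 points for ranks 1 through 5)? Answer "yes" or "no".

Anti-plurality — last-place votes: A 17, C 38, D 38, B 0, E 6. Winner: B.
Borda — scores: A 130, C 192, D 125, B 289, E 254. Winner: B.
The two methods agree.

yes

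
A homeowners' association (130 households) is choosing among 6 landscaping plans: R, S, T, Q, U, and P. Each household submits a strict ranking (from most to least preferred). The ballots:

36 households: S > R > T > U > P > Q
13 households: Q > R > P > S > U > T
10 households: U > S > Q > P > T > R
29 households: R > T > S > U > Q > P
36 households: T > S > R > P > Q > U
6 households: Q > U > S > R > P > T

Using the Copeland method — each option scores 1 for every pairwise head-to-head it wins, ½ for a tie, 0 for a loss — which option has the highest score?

S

R: beats T, Q, U, and P; loses to S → score 4.
S: beats R, Q, U, and P; ties T → score 4.5.
T: beats Q, U, and P; ties S; loses to R → score 3.5.
Q: loses to R, S, T, U, and P → score 0.
U: beats Q and P; loses to R, S, and T → score 2.
P: beats Q; loses to R, S, T, and U → score 1.
S has the best pairwise record.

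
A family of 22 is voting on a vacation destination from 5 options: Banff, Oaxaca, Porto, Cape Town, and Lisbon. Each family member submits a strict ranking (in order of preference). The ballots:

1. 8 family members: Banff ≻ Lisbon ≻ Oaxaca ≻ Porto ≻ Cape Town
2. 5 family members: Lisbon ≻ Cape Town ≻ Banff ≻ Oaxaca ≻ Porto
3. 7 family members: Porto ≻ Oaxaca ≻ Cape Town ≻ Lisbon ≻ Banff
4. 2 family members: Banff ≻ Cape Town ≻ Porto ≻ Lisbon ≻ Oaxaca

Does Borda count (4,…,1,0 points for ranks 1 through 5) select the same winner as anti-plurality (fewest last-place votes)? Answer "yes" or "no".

Borda — scores: Banff 50, Oaxaca 42, Porto 40, Cape Town 35, Lisbon 53. Winner: Lisbon.
Anti-plurality — last-place votes: Banff 7, Oaxaca 2, Porto 5, Cape Town 8, Lisbon 0. Winner: Lisbon.
The two methods agree.

yes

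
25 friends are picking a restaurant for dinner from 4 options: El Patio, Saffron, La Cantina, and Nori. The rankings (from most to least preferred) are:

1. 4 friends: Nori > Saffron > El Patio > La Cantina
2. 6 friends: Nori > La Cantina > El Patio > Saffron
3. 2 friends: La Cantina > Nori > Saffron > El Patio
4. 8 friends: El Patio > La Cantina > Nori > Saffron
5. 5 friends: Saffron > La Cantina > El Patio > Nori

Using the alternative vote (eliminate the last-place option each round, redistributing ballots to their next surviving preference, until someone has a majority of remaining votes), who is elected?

Round 1: El Patio 8, Saffron 5, La Cantina 2, Nori 10. Eliminate La Cantina.
Round 2: El Patio 8, Saffron 5, Nori 12. Eliminate Saffron.
Round 3: El Patio 13, Nori 12. El Patio has a majority.

El Patio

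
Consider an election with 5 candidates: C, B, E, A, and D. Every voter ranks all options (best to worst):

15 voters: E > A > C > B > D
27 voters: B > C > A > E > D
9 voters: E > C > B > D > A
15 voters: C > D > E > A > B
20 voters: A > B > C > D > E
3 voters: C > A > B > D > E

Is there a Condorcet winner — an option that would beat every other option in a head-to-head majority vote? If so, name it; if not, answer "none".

Checking pairwise contests:
B beats C 47–42.
A beats B 53–36.
C beats E 65–24.
C beats A 54–35.
C beats D 89–0.
Every option loses at least one head-to-head, so there is no Condorcet winner.

none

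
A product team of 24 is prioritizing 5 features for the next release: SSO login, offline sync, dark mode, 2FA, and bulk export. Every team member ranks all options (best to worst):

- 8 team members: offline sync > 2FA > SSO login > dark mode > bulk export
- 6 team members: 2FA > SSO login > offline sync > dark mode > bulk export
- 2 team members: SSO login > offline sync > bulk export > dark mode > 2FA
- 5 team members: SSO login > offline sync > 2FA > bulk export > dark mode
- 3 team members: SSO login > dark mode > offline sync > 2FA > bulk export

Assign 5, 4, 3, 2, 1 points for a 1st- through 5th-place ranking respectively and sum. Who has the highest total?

SSO login

SSO login: 8·3 + 6·4 + 2·5 + 5·5 + 3·5 = 98
offline sync: 8·5 + 6·3 + 2·4 + 5·4 + 3·3 = 95
dark mode: 8·2 + 6·2 + 2·2 + 5·1 + 3·4 = 49
2FA: 8·4 + 6·5 + 2·1 + 5·3 + 3·2 = 85
bulk export: 8·1 + 6·1 + 2·3 + 5·2 + 3·1 = 33
SSO login has the highest Borda score (98).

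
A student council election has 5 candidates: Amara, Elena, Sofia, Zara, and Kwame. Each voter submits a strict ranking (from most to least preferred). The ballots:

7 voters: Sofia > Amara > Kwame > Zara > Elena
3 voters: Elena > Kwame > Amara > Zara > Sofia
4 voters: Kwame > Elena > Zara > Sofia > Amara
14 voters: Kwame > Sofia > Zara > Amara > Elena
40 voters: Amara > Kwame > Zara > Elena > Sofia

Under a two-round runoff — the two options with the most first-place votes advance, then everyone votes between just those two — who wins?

Amara

Round 1 first-place votes: Amara 40, Elena 3, Sofia 7, Zara 0, Kwame 18.
Amara and Kwame advance.
Runoff: Amara is preferred to Kwame by 47 voters; Kwame by 21.
Amara wins the runoff.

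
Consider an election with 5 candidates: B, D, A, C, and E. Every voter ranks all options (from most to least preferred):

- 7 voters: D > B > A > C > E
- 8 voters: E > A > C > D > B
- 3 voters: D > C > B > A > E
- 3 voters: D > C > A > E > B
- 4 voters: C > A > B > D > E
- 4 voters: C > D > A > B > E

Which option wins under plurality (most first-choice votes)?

First-place votes: B 0, D 13, A 0, C 8, E 8.
D has the most first-place votes.

D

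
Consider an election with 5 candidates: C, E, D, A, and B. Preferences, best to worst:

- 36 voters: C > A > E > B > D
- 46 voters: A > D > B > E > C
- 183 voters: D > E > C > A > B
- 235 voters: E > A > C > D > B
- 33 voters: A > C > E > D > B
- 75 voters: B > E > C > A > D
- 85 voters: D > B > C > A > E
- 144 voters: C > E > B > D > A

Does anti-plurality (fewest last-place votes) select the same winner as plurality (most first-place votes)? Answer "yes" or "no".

Anti-plurality — last-place votes: C 46, E 85, D 111, A 144, B 451. Winner: C.
Plurality — first-place votes: C 180, E 235, D 268, A 79, B 75. Winner: D.
The two methods disagree.

no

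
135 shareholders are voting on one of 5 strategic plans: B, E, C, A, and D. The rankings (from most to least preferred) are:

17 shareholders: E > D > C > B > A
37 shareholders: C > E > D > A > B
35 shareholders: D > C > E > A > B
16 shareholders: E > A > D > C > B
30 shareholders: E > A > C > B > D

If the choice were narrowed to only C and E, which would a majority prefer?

C

Voters preferring C to E: 72; preferring E to C: 63.
C wins the head-to-head.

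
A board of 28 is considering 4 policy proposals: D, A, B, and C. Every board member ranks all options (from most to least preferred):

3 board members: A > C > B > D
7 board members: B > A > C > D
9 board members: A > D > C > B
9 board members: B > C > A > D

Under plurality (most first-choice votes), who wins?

B

First-place votes: D 0, A 12, B 16, C 0.
B has the most first-place votes.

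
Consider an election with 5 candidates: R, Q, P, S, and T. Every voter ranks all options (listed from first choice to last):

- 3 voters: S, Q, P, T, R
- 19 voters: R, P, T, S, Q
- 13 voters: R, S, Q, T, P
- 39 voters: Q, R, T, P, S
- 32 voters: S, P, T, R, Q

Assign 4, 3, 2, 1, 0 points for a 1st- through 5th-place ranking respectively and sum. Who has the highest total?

R: 3·0 + 19·4 + 13·4 + 39·3 + 32·1 = 277
Q: 3·3 + 19·0 + 13·2 + 39·4 + 32·0 = 191
P: 3·2 + 19·3 + 13·0 + 39·1 + 32·3 = 198
S: 3·4 + 19·1 + 13·3 + 39·0 + 32·4 = 198
T: 3·1 + 19·2 + 13·1 + 39·2 + 32·2 = 196
R has the highest Borda score (277).

R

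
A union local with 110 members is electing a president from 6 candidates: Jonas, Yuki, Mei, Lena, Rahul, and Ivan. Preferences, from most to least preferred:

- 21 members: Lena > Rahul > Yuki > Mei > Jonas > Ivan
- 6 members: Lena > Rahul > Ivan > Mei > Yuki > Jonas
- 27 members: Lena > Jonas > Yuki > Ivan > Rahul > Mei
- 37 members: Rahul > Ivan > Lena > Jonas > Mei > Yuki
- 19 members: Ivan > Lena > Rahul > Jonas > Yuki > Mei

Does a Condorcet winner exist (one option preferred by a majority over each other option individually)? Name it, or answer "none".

Checking pairwise contests:
Lena beats Jonas 110–0.
Jonas beats Yuki 83–27.
Jonas beats Mei 83–27.
Ivan beats Lena 56–54.
Lena beats Rahul 73–37.
Rahul beats Ivan 64–46.
Every option loses at least one head-to-head, so there is no Condorcet winner.

none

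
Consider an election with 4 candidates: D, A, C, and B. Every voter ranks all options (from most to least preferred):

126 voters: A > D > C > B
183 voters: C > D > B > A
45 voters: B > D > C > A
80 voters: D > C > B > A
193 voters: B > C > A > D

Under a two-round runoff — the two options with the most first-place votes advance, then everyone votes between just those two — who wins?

Round 1 first-place votes: D 80, A 126, C 183, B 238.
B and C advance.
Runoff: B is preferred to C by 238 voters; C by 389.
C wins the runoff.

C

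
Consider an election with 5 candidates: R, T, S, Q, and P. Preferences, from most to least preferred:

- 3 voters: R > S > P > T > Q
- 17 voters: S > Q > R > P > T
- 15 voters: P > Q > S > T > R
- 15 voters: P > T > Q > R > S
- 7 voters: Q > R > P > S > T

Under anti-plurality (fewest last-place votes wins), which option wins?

P

Last-place votes: R 15, T 24, S 15, Q 3, P 0.
P is ranked last by the fewest voters, so P wins.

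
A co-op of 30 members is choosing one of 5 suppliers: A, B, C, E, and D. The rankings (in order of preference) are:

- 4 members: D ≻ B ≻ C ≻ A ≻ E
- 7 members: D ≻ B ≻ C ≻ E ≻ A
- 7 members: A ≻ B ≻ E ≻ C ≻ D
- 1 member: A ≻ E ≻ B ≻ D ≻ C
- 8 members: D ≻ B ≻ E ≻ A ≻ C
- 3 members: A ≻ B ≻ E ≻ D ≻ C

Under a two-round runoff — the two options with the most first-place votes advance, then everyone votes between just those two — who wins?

Round 1 first-place votes: A 11, B 0, C 0, E 0, D 19.
D and A advance.
Runoff: D is preferred to A by 19 voters; A by 11.
D wins the runoff.

D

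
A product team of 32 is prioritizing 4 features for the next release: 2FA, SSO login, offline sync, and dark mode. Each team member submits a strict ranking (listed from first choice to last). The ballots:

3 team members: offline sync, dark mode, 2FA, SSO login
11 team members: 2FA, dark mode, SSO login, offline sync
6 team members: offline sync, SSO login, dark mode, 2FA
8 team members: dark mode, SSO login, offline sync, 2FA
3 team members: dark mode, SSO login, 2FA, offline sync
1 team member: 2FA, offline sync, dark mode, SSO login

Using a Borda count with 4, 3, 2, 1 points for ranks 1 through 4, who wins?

dark mode

2FA: 3·2 + 11·4 + 6·1 + 8·1 + 3·2 + 1·4 = 74
SSO login: 3·1 + 11·2 + 6·3 + 8·3 + 3·3 + 1·1 = 77
offline sync: 3·4 + 11·1 + 6·4 + 8·2 + 3·1 + 1·3 = 69
dark mode: 3·3 + 11·3 + 6·2 + 8·4 + 3·4 + 1·2 = 100
dark mode has the highest Borda score (100).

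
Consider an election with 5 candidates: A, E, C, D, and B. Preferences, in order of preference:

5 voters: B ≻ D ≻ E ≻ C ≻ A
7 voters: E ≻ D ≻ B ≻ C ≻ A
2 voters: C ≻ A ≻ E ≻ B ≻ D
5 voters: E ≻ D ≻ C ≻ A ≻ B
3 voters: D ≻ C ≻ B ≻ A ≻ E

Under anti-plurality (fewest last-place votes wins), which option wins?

C

Last-place votes: A 12, E 3, C 0, D 2, B 5.
C is ranked last by the fewest voters, so C wins.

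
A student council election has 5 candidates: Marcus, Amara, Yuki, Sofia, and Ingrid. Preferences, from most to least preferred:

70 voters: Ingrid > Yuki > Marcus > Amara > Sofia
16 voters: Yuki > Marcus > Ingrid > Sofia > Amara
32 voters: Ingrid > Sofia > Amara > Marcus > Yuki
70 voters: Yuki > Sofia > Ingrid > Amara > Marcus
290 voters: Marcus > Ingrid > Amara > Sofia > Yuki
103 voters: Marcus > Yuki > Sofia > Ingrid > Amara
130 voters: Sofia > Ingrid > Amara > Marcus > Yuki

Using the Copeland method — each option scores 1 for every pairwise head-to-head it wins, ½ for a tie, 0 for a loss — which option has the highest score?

Marcus: beats Amara, Yuki, Sofia, and Ingrid → score 4.
Amara: beats Yuki and Sofia; loses to Marcus and Ingrid → score 2.
Yuki: loses to Marcus, Amara, Sofia, and Ingrid → score 0.
Sofia: beats Yuki; loses to Marcus, Amara, and Ingrid → score 1.
Ingrid: beats Amara, Yuki, and Sofia; loses to Marcus → score 3.
Marcus has the best pairwise record.

Marcus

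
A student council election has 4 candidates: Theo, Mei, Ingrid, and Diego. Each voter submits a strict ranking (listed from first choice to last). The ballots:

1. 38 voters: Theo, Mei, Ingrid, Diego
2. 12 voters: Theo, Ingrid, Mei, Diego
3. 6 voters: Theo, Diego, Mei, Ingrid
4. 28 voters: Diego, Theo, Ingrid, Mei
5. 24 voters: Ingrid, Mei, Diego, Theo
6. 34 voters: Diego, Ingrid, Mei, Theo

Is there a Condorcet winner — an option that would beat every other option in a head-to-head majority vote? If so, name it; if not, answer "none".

none

Checking pairwise contests:
Diego beats Theo 86–56.
Theo beats Mei 84–58.
Theo beats Ingrid 84–58.
Mei beats Diego 74–68.
Every option loses at least one head-to-head, so there is no Condorcet winner.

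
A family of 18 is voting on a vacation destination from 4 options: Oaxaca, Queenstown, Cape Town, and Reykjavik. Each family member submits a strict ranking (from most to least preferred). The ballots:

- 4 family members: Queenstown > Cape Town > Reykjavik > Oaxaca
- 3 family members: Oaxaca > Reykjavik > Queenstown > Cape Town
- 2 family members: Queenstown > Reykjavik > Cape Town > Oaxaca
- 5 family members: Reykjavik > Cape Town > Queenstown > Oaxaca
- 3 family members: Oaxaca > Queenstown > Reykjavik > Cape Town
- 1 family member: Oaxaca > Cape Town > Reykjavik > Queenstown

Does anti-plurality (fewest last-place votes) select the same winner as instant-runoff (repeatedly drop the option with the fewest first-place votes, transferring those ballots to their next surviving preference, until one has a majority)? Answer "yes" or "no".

no

Anti-plurality — last-place votes: Oaxaca 11, Queenstown 1, Cape Town 6, Reykjavik 0. Winner: Reykjavik.
Instant-runoff — R1 Oaxaca 7, Queenstown 6, Cape Town 0, Reykjavik 5 (Cape Town out); R2 Oaxaca 7, Queenstown 6, Reykjavik 5 (Reykjavik out); R3 Oaxaca 7, Queenstown 11 (Queenstown winner). Winner: Queenstown.
The two methods disagree.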